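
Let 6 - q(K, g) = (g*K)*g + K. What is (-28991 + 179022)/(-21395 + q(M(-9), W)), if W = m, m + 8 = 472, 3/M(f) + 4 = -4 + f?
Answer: 2550527/282278 ≈ 9.0355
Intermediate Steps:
M(f) = 3/(-8 + f) (M(f) = 3/(-4 + (-4 + f)) = 3/(-8 + f))
m = 464 (m = -8 + 472 = 464)
W = 464
q(K, g) = 6 - K - K*g² (q(K, g) = 6 - ((g*K)*g + K) = 6 - ((K*g)*g + K) = 6 - (K*g² + K) = 6 - (K + K*g²) = 6 + (-K - K*g²) = 6 - K - K*g²)
(-28991 + 179022)/(-21395 + q(M(-9), W)) = (-28991 + 179022)/(-21395 + (6 - 3/(-8 - 9) - 1*3/(-8 - 9)*464²)) = 150031/(-21395 + (6 - 3/(-17) - 1*3/(-17)*215296)) = 150031/(-21395 + (6 - 3*(-1)/17 - 1*3*(-1/17)*215296)) = 150031/(-21395 + (6 - 1*(-3/17) - 1*(-3/17)*215296)) = 150031/(-21395 + (6 + 3/17 + 645888/17)) = 150031/(-21395 + 645993/17) = 150031/(282278/17) = 150031*(17/282278) = 2550527/282278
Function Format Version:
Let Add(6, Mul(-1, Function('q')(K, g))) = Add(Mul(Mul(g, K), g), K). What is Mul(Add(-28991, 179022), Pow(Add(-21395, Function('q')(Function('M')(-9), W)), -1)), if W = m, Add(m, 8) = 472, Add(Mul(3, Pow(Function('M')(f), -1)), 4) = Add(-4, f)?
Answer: Rational(2550527, 282278) ≈ 9.0355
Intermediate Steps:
Function('M')(f) = Mul(3, Pow(Add(-8, f), -1)) (Function('M')(f) = Mul(3, Pow(Add(-4, Add(-4, f)), -1)) = Mul(3, Pow(Add(-8, f), -1)))
m = 464 (m = Add(-8, 472) = 464)
W = 464
Function('q')(K, g) = Add(6, Mul(-1, K), Mul(-1, K, Pow(g, 2))) (Function('q')(K, g) = Add(6, Mul(-1, Add(Mul(Mul(g, K), g), K))) = Add(6, Mul(-1, Add(Mul(Mul(K, g), g), K))) = Add(6, Mul(-1, Add(Mul(K, Pow(g, 2)), K))) = Add(6, Mul(-1, Add(K, Mul(K, Pow(g, 2))))) = Add(6, Add(Mul(-1, K), Mul(-1, K, Pow(g, 2)))) = Add(6, Mul(-1, K), Mul(-1, K, Pow(g, 2))))
Mul(Add(-28991, 179022), Pow(Add(-21395, Function('q')(Function('M')(-9), W)), -1)) = Mul(Add(-28991, 179022), Pow(Add(-21395, Add(6, Mul(-1, Mul(3, Pow(Add(-8, -9), -1))), Mul(-1, Mul(3, Pow(Add(-8, -9), -1)), Pow(464, 2)))), -1)) = Mul(150031, Pow(Add(-21395, Add(6, Mul(-1, Mul(3, Pow(-17, -1))), Mul(-1, Mul(3, Pow(-17, -1)), 215296))), -1)) = Mul(150031, Pow(Add(-21395, Add(6, Mul(-1, Mul(3, Rational(-1, 17))), Mul(-1, Mul(3, Rational(-1, 17)), 215296))), -1)) = Mul(150031, Pow(Add(-21395, Add(6, Mul(-1, Rational(-3, 17)), Mul(-1, Rational(-3, 17), 215296))), -1)) = Mul(150031, Pow(Add(-21395, Add(6, Rational(3, 17), Rational(645888, 17))), -1)) = Mul(150031, Pow(Add(-21395, Rational(645993, 17)), -1)) = Mul(150031, Pow(Rational(282278, 17), -1)) = Mul(150031, Rational(17, 282278)) = Rational(2550527, 282278)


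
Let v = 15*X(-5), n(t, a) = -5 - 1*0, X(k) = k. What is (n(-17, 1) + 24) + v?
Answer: -56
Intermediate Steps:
n(t, a) = -5 (n(t, a) = -5 + 0 = -5)
v = -75 (v = 15*(-5) = -75)
(n(-17, 1) + 24) + v = (-5 + 24) - 75 = 19 - 75 = -56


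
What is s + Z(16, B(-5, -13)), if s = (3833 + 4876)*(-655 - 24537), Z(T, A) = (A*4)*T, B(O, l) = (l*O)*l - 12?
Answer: -219451976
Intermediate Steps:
B(O, l) = -12 + O*l² (B(O, l) = (O*l)*l - 12 = O*l² - 12 = -12 + O*l²)
Z(T, A) = 4*A*T (Z(T, A) = (4*A)*T = 4*A*T)
s = -219397128 (s = 8709*(-25192) = -219397128)
s + Z(16, B(-5, -13)) = -219397128 + 4*(-12 - 5*(-13)²)*16 = -219397128 + 4*(-12 - 5*169)*16 = -219397128 + 4*(-12 - 845)*16 = -219397128 + 4*(-857)*16 = -219397128 - 54848 = -219451976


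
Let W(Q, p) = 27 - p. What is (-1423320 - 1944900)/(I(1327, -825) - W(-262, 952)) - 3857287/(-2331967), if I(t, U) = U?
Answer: -392709608002/11659835 ≈ -33681.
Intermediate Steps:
(-1423320 - 1944900)/(I(1327, -825) - W(-262, 952)) - 3857287/(-2331967) = (-1423320 - 1944900)/(-825 - (27 - 1*952)) - 3857287/(-2331967) = -3368220/(-825 - (27 - 952)) - 3857287*(-1/2331967) = -3368220/(-825 - 1*(-925)) + 3857287/2331967 = -3368220/(-825 + 925) + 3857287/2331967 = -3368220/100 + 3857287/2331967 = -3368220*1/100 + 3857287/2331967 = -168411/5 + 3857287/2331967 = -392709608002/11659835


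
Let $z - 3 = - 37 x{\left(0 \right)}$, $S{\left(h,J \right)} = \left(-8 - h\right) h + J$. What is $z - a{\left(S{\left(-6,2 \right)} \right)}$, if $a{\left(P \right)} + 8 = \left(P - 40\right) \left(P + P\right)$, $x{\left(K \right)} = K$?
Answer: $739$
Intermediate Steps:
$S{\left(h,J \right)} = J + h \left(-8 - h\right)$ ($S{\left(h,J \right)} = h \left(-8 - h\right) + J = J + h \left(-8 - h\right)$)
$a{\left(P \right)} = -8 + 2 P \left(-40 + P\right)$ ($a{\left(P \right)} = -8 + \left(P - 40\right) \left(P + P\right) = -8 + \left(-40 + P\right) 2 P = -8 + 2 P \left(-40 + P\right)$)
$z = 3$ ($z = 3 - 0 = 3 + 0 = 3$)
$z - a{\left(S{\left(-6,2 \right)} \right)} = 3 - \left(-8 - 80 \left(2 - \left(-6\right)^{2} - -48\right) + 2 \left(2 - \left(-6\right)^{2} - -48\right)^{2}\right) = 3 - \left(-8 - 80 \left(2 - 36 + 48\right) + 2 \left(2 - 36 + 48\right)^{2}\right) = 3 - \left(-8 - 1120 + 2 \cdot 14^{2}\right) = 3 - \left(-8 - 1120 + 2 \cdot 196\right) = 3 - \left(-8 - 1120 + 392\right) = 3 - -736 = 3 + 736 = 739$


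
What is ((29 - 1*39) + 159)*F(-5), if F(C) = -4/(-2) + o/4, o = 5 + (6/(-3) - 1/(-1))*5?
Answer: 298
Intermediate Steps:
o = 0 (o = 5 + (6*(-1/3) - 1*(-1))*5 = 5 + (-2 + 1)*5 = 5 - 1*5 = 5 - 5 = 0)
F(C) = 2 (F(C) = -4/(-2) + 0/4 = -4*(-1/2) + 0*(1/4) = 2 + 0 = 2)
((29 - 1*39) + 159)*F(-5) = ((29 - 1*39) + 159)*2 = ((29 - 39) + 159)*2 = (-10 + 159)*2 = 149*2 = 298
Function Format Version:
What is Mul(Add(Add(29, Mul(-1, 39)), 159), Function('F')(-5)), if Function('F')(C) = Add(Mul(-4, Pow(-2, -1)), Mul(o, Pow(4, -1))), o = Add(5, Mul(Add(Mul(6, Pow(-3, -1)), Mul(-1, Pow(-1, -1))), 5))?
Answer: 298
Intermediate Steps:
o = 0 (o = Add(5, Mul(Add(Mul(6, Rational(-1, 3)), Mul(-1, -1)), 5)) = Add(5, Mul(Add(-2, 1), 5)) = Add(5, Mul(-1, 5)) = Add(5, -5) = 0)
Function('F')(C) = 2 (Function('F')(C) = Add(Mul(-4, Pow(-2, -1)), Mul(0, Pow(4, -1))) = Add(Mul(-4, Rational(-1, 2)), Mul(0, Rational(1, 4))) = Add(2, 0) = 2)
Mul(Add(Add(29, Mul(-1, 39)), 159), Function('F')(-5)) = Mul(Add(Add(29, Mul(-1, 39)), 159), 2) = Mul(Add(Add(29, -39), 159), 2) = Mul(Add(-10, 159), 2) = Mul(149, 2) = 298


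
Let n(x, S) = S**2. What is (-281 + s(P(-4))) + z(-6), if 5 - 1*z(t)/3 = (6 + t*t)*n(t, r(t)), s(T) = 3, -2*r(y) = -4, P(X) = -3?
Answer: -767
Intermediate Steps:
r(y) = 2 (r(y) = -1/2*(-4) = 2)
z(t) = -57 - 12*t**2 (z(t) = 15 - 3*(6 + t*t)*2**2 = 15 - 3*(6 + t**2)*4 = 15 - 3*(24 + 4*t**2) = 15 + (-72 - 12*t**2) = -57 - 12*t**2)
(-281 + s(P(-4))) + z(-6) = (-281 + 3) + (-57 - 12*(-6)**2) = -278 + (-57 - 12*36) = -278 + (-57 - 432) = -278 - 489 = -767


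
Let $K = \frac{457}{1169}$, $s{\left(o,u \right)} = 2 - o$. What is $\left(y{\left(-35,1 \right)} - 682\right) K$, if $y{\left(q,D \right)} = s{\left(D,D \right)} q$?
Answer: $- \frac{327669}{1169} \approx -280.3$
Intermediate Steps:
$y{\left(q,D \right)} = q \left(2 - D\right)$ ($y{\left(q,D \right)} = \left(2 - D\right) q = q \left(2 - D\right)$)
$K = \frac{457}{1169}$ ($K = 457 \cdot \frac{1}{1169} = \frac{457}{1169} \approx 0.39093$)
$\left(y{\left(-35,1 \right)} - 682\right) K = \left(- 35 \left(2 - 1\right) - 682\right) \frac{457}{1169} = \left(\left(-35\right) 1 - 682\right) \frac{457}{1169} = \left(-35 - 682\right) \frac{457}{1169} = \left(-717\right) \frac{457}{1169} = - \frac{327669}{1169}$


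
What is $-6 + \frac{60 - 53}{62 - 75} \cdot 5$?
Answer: $- \frac{113}{13} \approx -8.6923$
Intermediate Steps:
$-6 + \frac{60 - 53}{62 - 75} \cdot 5 = -6 + \frac{7}{-13} \cdot 5 = -6 + 7 \left(- \frac{1}{13}\right) 5 = -6 - \frac{35}{13} = - \frac{113}{13}$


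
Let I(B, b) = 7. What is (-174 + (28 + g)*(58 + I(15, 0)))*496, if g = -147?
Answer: -3922864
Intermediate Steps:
(-174 + (28 + g)*(58 + I(15, 0)))*496 = (-174 + (28 - 147)*(58 + 7))*496 = (-174 - 119*65)*496 = (-174 - 7735)*496 = -7909*496 = -3922864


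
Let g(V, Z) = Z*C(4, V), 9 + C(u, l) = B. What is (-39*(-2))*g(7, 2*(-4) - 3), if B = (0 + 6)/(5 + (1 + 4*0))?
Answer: 6864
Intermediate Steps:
B = 1 (B = 6/(5 + (1 + 0)) = 6/(5 + 1) = 6/6 = 6*(⅙) = 1)
C(u, l) = -8 (C(u, l) = -9 + 1 = -8)
g(V, Z) = -8*Z (g(V, Z) = Z*(-8) = -8*Z)
(-39*(-2))*g(7, 2*(-4) - 3) = (-39*(-2))*(-8*(2*(-4) - 3)) = 78*(-8*(-8 - 3)) = 78*(-8*(-11)) = 78*88 = 6864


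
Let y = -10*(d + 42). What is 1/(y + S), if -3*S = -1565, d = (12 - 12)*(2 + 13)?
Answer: 3/305 ≈ 0.0098361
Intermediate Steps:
d = 0 (d = 0*15 = 0)
y = -420 (y = -10*(0 + 42) = -10*42 = -420)
S = 1565/3 (S = -⅓*(-1565) = 1565/3 ≈ 521.67)
1/(y + S) = 1/(-420 + 1565/3) = 1/(305/3) = 3/305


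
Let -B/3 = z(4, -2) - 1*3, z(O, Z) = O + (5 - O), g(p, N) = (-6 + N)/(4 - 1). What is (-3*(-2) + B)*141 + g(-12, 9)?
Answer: 1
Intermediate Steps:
g(p, N) = -2 + N/3 (g(p, N) = (-6 + N)/3 = (-6 + N)*(⅓) = -2 + N/3)
z(O, Z) = 5
B = -6 (B = -3*(5 - 1*3) = -3*(5 - 3) = -3*2 = -6)
(-3*(-2) + B)*141 + g(-12, 9) = (-3*(-2) - 6)*141 + (-2 + (⅓)*9) = (6 - 6)*141 + (-2 + 3) = 0*141 + 1 = 0 + 1 = 1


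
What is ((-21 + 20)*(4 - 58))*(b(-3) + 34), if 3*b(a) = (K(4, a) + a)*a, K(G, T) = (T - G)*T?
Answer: 864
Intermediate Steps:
K(G, T) = T*(T - G)
b(a) = a*(a + a*(-4 + a))/3 (b(a) = ((a*(a - 1*4) + a)*a)/3 = ((a*(a - 4) + a)*a)/3 = ((a*(-4 + a) + a)*a)/3 = ((a + a*(-4 + a))*a)/3 = (a*(a + a*(-4 + a)))/3 = a*(a + a*(-4 + a))/3)
((-21 + 20)*(4 - 58))*(b(-3) + 34) = ((-21 + 20)*(4 - 58))*((1/3)*(-3)**2*(-3 - 3) + 34) = (-1*(-54))*((1/3)*9*(-6) + 34) = 54*(-18 + 34) = 54*16 = 864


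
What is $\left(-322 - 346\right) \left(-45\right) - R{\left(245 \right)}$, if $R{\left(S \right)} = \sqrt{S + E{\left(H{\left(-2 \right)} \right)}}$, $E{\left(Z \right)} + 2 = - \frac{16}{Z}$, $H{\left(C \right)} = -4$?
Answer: $30060 - \sqrt{247} \approx 30044.0$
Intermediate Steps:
$E{\left(Z \right)} = -2 - \frac{16}{Z}$
$R{\left(S \right)} = \sqrt{2 + S}$ ($R{\left(S \right)} = \sqrt{S - \left(2 + \frac{16}{-4}\right)} = \sqrt{S - -2} = \sqrt{S + \left(-2 + 4\right)} = \sqrt{S + 2} = \sqrt{2 + S}$)
$\left(-322 - 346\right) \left(-45\right) - R{\left(245 \right)} = \left(-322 - 346\right) \left(-45\right) - \sqrt{2 + 245} = \left(-668\right) \left(-45\right) - \sqrt{247} = 30060 - \sqrt{247}$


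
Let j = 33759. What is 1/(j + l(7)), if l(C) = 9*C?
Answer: 1/33822 ≈ 2.9567e-5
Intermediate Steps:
1/(j + l(7)) = 1/(33759 + 9*7) = 1/(33759 + 63) = 1/33822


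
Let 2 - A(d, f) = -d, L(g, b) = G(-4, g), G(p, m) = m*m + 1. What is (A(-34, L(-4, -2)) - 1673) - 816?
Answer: -2521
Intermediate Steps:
G(p, m) = 1 + m**2 (G(p, m) = m**2 + 1 = 1 + m**2)
L(g, b) = 1 + g**2
A(d, f) = 2 + d (A(d, f) = 2 - (-1)*d = 2 + d)
(A(-34, L(-4, -2)) - 1673) - 816 = ((2 - 34) - 1673) - 816 = (-32 - 1673) - 816 = -1705 - 816 = -2521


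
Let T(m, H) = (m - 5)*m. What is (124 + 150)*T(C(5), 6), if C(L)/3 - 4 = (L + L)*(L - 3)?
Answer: 1321776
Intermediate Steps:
C(L) = 12 + 6*L*(-3 + L) (C(L) = 12 + 3*((L + L)*(L - 3)) = 12 + 3*((2*L)*(-3 + L)) = 12 + 3*(2*L*(-3 + L)) = 12 + 6*L*(-3 + L))
T(m, H) = m*(-5 + m) (T(m, H) = (-5 + m)*m = m*(-5 + m))
(124 + 150)*T(C(5), 6) = (124 + 150)*((12 - 18*5 + 6*5²)*(-5 + (12 - 18*5 + 6*5²))) = 274*((12 - 90 + 6*25)*(-5 + (12 - 90 + 6*25))) = 274*((12 - 90 + 150)*(-5 + (12 - 90 + 150))) = 274*(72*(-5 + 72)) = 274*(72*67) = 274*4824 = 1321776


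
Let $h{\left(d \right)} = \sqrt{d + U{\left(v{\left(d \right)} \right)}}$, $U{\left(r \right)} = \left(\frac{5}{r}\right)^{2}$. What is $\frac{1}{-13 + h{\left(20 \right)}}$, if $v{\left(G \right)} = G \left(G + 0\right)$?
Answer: $- \frac{83200}{953599} - \frac{80 \sqrt{128001}}{953599} \approx -0.11726$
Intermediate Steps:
$v{\left(G \right)} = G^{2}$ ($v{\left(G \right)} = G G = G^{2}$)
$U{\left(r \right)} = \frac{25}{r^{2}}$
$h{\left(d \right)} = \sqrt{d + \frac{25}{d^{4}}}$
$\frac{1}{-13 + h{\left(20 \right)}} = \frac{1}{-13 + \sqrt{20 + \frac{25}{160000}}} = \frac{1}{-13 + \sqrt{20 + 25 \cdot \frac{1}{160000}}} = \frac{1}{-13 + \sqrt{20 + \frac{1}{6400}}} = \frac{1}{-13 + \sqrt{\frac{128001}{6400}}} = \frac{1}{-13 + \frac{\sqrt{128001}}{80}}$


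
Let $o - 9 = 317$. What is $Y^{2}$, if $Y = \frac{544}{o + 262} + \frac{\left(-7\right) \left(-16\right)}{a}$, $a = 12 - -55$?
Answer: $\frac{654131776}{97002801} \approx 6.7434$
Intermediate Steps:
$o = 326$ ($o = 9 + 317 = 326$)
$a = 67$ ($a = 12 + 55 = 67$)
$Y = \frac{25576}{9849}$ ($Y = \frac{544}{326 + 262} + \frac{\left(-7\right) \left(-16\right)}{67} = \frac{544}{588} + 112 \cdot \frac{1}{67} = 544 \cdot \frac{1}{588} + \frac{112}{67} = \frac{136}{147} + \frac{112}{67} = \frac{25576}{9849} \approx 2.5968$)
$Y^{2} = \left(\frac{25576}{9849}\right)^{2} = \frac{654131776}{97002801}$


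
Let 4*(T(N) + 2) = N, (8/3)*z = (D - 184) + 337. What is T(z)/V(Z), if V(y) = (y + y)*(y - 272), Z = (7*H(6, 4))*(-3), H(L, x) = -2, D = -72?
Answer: -179/618240 ≈ -0.00028953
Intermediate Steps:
z = 243/8 (z = 3*((-72 - 184) + 337)/8 = 3*(-256 + 337)/8 = (3/8)*81 = 243/8 ≈ 30.375)
T(N) = -2 + N/4
Z = 42 (Z = (7*(-2))*(-3) = -14*(-3) = 42)
V(y) = 2*y*(-272 + y) (V(y) = (2*y)*(-272 + y) = 2*y*(-272 + y))
T(z)/V(Z) = (-2 + (¼)*(243/8))/((2*42*(-272 + 42))) = (-2 + 243/32)/((2*42*(-230))) = (179/32)/(-19320) = (179/32)*(-1/19320) = -179/618240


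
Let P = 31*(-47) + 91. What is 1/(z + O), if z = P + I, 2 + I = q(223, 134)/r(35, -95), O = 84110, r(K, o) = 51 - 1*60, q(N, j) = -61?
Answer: 9/744739 ≈ 1.2085e-5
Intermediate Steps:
r(K, o) = -9 (r(K, o) = 51 - 60 = -9)
P = -1366 (P = -1457 + 91 = -1366)
I = 43/9 (I = -2 - 61/(-9) = -2 - 61*(-1/9) = -2 + 61/9 = 43/9 ≈ 4.7778)
z = -12251/9 (z = -1366 + 43/9 = -12251/9 ≈ -1361.2)
1/(z + O) = 1/(-12251/9 + 84110) = 1/(744739/9) = 9/744739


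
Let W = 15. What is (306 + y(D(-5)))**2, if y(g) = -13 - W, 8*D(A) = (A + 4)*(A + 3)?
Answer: 77284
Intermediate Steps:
D(A) = (3 + A)*(4 + A)/8 (D(A) = ((A + 4)*(A + 3))/8 = ((4 + A)*(3 + A))/8 = ((3 + A)*(4 + A))/8 = (3 + A)*(4 + A)/8)
y(g) = -28 (y(g) = -13 - 1*15 = -13 - 15 = -28)
(306 + y(D(-5)))**2 = (306 - 28)**2 = 278**2 = 77284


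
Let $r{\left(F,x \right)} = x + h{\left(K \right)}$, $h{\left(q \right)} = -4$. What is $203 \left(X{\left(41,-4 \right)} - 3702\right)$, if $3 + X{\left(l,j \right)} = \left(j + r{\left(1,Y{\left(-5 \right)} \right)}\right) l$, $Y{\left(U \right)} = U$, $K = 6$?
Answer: $-860314$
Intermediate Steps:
$r{\left(F,x \right)} = -4 + x$ ($r{\left(F,x \right)} = x - 4 = -4 + x$)
$X{\left(l,j \right)} = -3 + l \left(-9 + j\right)$ ($X{\left(l,j \right)} = -3 + \left(j - 9\right) l = -3 + \left(-9 + j\right) l = -3 + l \left(-9 + j\right)$)
$203 \left(X{\left(41,-4 \right)} - 3702\right) = 203 \left(\left(-3 - 369 - 164\right) - 3702\right) = 203 \left(-536 - 3702\right) = 203 \left(-4238\right) = -860314$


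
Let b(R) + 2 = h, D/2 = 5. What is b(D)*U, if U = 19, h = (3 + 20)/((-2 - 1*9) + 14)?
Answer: 323/3 ≈ 107.67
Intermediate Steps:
D = 10 (D = 2*5 = 10)
h = 23/3 (h = 23/((-2 - 9) + 14) = 23/(-11 + 14) = 23/3 ≈ 7.6667)
b(R) = 17/3 (b(R) = -2 + 23/3 = 17/3)
b(D)*U = (17/3)*19 = 323/3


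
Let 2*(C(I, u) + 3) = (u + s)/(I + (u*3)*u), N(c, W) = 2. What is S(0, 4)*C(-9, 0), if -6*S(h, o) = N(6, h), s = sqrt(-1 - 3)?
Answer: 1 + I/27 ≈ 1.0 + 0.037037*I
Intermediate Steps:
s = 2*I (s = sqrt(-4) = 2*I ≈ 2.0*I)
S(h, o) = -1/3 (S(h, o) = -1/6*2 = -1/3)
C(I, u) = -3 + (u + 2*I)/(2*(I + 3*u**2)) (C(I, u) = -3 + ((u + 2*I)/(I + (u*3)*u))/2 = -3 + ((u + 2*I)/(I + (3*u)*u))/2 = -3 + ((u + 2*I)/(I + 3*u**2))/2 = -3 + (u + 2*I)/(2*(I + 3*u**2)))
S(0, 4)*C(-9, 0) = -(I + (1/2)*0 - 9*0**2 - 3*(-9))/(3*(-9 + 3*0**2)) = -(I + 0 - 9*0 + 27)/(3*(-9 + 3*0)) = -(I + 0 + 0 + 27)/(3*(-9 + 0)) = -(27 + I)/(3*(-9)) = -(-1)*(27 + I)/27 = -(-3 - I/9)/3 = 1 + I/27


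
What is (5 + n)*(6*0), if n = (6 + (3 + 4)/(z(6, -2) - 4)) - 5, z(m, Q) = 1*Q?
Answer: 0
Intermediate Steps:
z(m, Q) = Q
n = -1/6 (n = (6 + (3 + 4)/(-2 - 4)) - 5 = (6 + 7/(-6)) - 5 = (6 + 7*(-1/6)) - 5 = (6 - 7/6) - 5 = 29/6 - 5 = -1/6 ≈ -0.16667)
(5 + n)*(6*0) = (5 - 1/6)*(6*0) = (29/6)*0 = 0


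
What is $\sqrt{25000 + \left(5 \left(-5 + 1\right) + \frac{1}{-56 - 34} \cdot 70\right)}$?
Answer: $\frac{\sqrt{224813}}{3} \approx 158.05$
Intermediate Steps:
$\sqrt{25000 + \left(5 \left(-5 + 1\right) + \frac{1}{-56 - 34} \cdot 70\right)} = \sqrt{25000 + \left(5 \left(-4\right) + \frac{1}{-90} \cdot 70\right)} = \sqrt{25000 - \frac{187}{9}} = \sqrt{\frac{224813}{9}} = \frac{\sqrt{224813}}{3}$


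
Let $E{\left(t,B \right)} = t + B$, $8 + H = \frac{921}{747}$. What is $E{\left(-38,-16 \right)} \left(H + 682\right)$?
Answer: $- \frac{3026394}{83} \approx -36463.0$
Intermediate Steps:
$H = - \frac{1685}{249}$ ($H = -8 + \frac{921}{747} = -8 + 921 \cdot \frac{1}{747} = -8 + \frac{307}{249} = - \frac{1685}{249} \approx -6.7671$)
$E{\left(t,B \right)} = B + t$
$E{\left(-38,-16 \right)} \left(H + 682\right) = \left(-16 - 38\right) \left(- \frac{1685}{249} + 682\right) = \left(-54\right) \frac{168133}{249} = - \frac{3026394}{83}$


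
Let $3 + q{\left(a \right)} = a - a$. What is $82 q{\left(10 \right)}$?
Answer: $-246$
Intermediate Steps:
$q{\left(a \right)} = -3$ ($q{\left(a \right)} = -3 + \left(a - a\right) = -3 + 0 = -3$)
$82 q{\left(10 \right)} = 82 \left(-3\right) = -246$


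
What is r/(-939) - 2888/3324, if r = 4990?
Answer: -536072/86701 ≈ -6.1830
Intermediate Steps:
r/(-939) - 2888/3324 = 4990/(-939) - 2888/3324 = 4990*(-1/939) - 2888*1/3324 = -4990/939 - 722/831 = -536072/86701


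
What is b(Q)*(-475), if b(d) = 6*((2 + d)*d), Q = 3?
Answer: -42750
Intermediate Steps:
b(d) = 6*d*(2 + d) (b(d) = 6*(d*(2 + d)) = 6*d*(2 + d))
b(Q)*(-475) = (6*3*(2 + 3))*(-475) = (6*3*5)*(-475) = 90*(-475) = -42750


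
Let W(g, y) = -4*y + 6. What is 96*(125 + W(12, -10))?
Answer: 16416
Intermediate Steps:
W(g, y) = 6 - 4*y
96*(125 + W(12, -10)) = 96*(125 + (6 - 4*(-10))) = 96*(125 + (6 + 40)) = 96*(125 + 46) = 96*171 = 16416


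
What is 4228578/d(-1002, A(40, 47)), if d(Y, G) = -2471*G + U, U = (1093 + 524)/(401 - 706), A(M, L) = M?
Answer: -1289716290/30147817 ≈ -42.780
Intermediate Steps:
U = -1617/305 (U = 1617/(-305) = 1617*(-1/305) = -1617/305 ≈ -5.3016)
d(Y, G) = -1617/305 - 2471*G (d(Y, G) = -2471*G - 1617/305 = -1617/305 - 2471*G)
4228578/d(-1002, A(40, 47)) = 4228578/(-1617/305 - 2471*40) = 4228578/(-1617/305 - 98840) = 4228578/(-30147817/305) = 4228578*(-305/30147817) = -1289716290/30147817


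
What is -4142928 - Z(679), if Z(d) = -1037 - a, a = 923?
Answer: -4140968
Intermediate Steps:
Z(d) = -1960 (Z(d) = -1037 - 1*923 = -1037 - 923 = -1960)
-4142928 - Z(679) = -4142928 - 1*(-1960) = -4142928 + 1960 = -4140968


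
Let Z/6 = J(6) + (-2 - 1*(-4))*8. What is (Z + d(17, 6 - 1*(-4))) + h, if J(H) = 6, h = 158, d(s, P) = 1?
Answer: 291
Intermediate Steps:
Z = 132 (Z = 6*(6 + (-2 - 1*(-4))*8) = 6*(6 + (-2 + 4)*8) = 6*(6 + 2*8) = 6*(6 + 16) = 6*22 = 132)
(Z + d(17, 6 - 1*(-4))) + h = (132 + 1) + 158 = 133 + 158 = 291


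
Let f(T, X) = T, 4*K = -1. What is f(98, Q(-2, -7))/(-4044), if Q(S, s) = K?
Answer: -49/2022 ≈ -0.024233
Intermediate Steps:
K = -1/4 (K = (1/4)*(-1) = -1/4 ≈ -0.25000)
Q(S, s) = -1/4
f(98, Q(-2, -7))/(-4044) = 98/(-4044) = 98*(-1/4044) = -49/2022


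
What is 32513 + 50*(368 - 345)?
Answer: 33663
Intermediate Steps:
32513 + 50*(368 - 345) = 32513 + 50*23 = 32513 + 1150 = 33663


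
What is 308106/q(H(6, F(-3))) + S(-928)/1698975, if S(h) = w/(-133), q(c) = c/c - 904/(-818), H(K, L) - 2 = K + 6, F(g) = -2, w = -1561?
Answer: 1355947261790951/9264510675 ≈ 1.4636e+5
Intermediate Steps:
H(K, L) = 8 + K (H(K, L) = 2 + (K + 6) = 2 + (6 + K) = 8 + K)
q(c) = 861/409 (q(c) = 1 - 904*(-1/818) = 1 + 452/409 = 861/409)
S(h) = 223/19 (S(h) = -1561/(-133) = -1561*(-1/133) = 223/19)
308106/q(H(6, F(-3))) + S(-928)/1698975 = 308106/(861/409) + (223/19)/1698975 = 308106*(409/861) + (223/19)*(1/1698975) = 42005118/287 + 223/32280525 = 1355947261790951/9264510675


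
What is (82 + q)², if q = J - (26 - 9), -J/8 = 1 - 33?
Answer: 103041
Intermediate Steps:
J = 256 (J = -8*(1 - 33) = -8*(-32) = 256)
q = 239 (q = 256 - (26 - 9) = 256 - 1*17 = 256 - 17 = 239)
(82 + q)² = (82 + 239)² = 321² = 103041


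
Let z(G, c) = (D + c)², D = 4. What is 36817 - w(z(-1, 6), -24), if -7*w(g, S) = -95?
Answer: 257624/7 ≈ 36803.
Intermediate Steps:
z(G, c) = (4 + c)²
w(g, S) = 95/7 (w(g, S) = -⅐*(-95) = 95/7)
36817 - w(z(-1, 6), -24) = 36817 - 1*95/7 = 36817 - 95/7 = 257624/7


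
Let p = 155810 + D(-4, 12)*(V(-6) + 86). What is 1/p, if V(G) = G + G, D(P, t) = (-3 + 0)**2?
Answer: 1/156476 ≈ 6.3908e-6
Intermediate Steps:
D(P, t) = 9 (D(P, t) = (-3)**2 = 9)
V(G) = 2*G
p = 156476 (p = 155810 + 9*(2*(-6) + 86) = 155810 + 9*(-12 + 86) = 155810 + 9*74 = 155810 + 666 = 156476)
1/p = 1/156476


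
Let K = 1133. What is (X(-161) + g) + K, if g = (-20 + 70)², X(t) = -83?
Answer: 3550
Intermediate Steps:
g = 2500 (g = 50² = 2500)
(X(-161) + g) + K = (-83 + 2500) + 1133 = 2417 + 1133 = 3550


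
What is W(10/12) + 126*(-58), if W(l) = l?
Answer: -43843/6 ≈ -7307.2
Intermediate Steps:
W(10/12) + 126*(-58) = 10/12 + 126*(-58) = 10*(1/12) - 7308 = ⅚ - 7308 = -43843/6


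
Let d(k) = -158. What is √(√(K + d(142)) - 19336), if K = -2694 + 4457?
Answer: √(-19336 + √1605) ≈ 138.91*I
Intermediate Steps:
K = 1763
√(√(K + d(142)) - 19336) = √(√(1763 - 158) - 19336) = √(√1605 - 19336) = √(-19336 + √1605)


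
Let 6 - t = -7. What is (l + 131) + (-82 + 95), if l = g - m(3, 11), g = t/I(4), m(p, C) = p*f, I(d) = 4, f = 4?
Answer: 541/4 ≈ 135.25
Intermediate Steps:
t = 13 (t = 6 - 1*(-7) = 6 + 7 = 13)
m(p, C) = 4*p (m(p, C) = p*4 = 4*p)
g = 13/4 ≈ 3.2500
l = -35/4 (l = 13/4 - 4*3 = 13/4 - 1*12 = 13/4 - 12 = -35/4 ≈ -8.7500)
(l + 131) + (-82 + 95) = (-35/4 + 131) + (-82 + 95) = 489/4 + 13 = 541/4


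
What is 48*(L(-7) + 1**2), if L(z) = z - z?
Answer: 48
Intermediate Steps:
L(z) = 0
48*(L(-7) + 1**2) = 48*(0 + 1**2) = 48*(0 + 1) = 48*1 = 48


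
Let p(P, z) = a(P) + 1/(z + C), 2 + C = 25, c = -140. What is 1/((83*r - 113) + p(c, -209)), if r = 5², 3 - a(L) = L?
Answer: 186/391529 ≈ 0.00047506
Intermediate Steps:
C = 23 (C = -2 + 25 = 23)
a(L) = 3 - L
p(P, z) = 3 + 1/(23 + z) - P (p(P, z) = (3 - P) + 1/(z + 23) = (3 - P) + 1/(23 + z) = 3 + 1/(23 + z) - P)
r = 25
1/((83*r - 113) + p(c, -209)) = 1/((83*25 - 113) + (70 - 23*(-140) - 1*(-209)*(-3 - 140))/(23 - 209)) = 1/((2075 - 113) + (70 + 3220 - 1*(-209)*(-143))/(-186)) = 1/(1962 - (70 + 3220 - 29887)/186) = 1/(1962 - 1/186*(-26597)) = 1/(1962 + 26597/186) = 1/(391529/186) = 186/391529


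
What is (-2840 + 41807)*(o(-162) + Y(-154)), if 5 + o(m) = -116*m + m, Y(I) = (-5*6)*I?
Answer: 905787915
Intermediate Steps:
Y(I) = -30*I
o(m) = -5 - 115*m (o(m) = -5 + (-116*m + m) = -5 - 115*m)
(-2840 + 41807)*(o(-162) + Y(-154)) = (-2840 + 41807)*((-5 - 115*(-162)) - 30*(-154)) = 38967*((-5 + 18630) + 4620) = 38967*(18625 + 4620) = 38967*23245 = 905787915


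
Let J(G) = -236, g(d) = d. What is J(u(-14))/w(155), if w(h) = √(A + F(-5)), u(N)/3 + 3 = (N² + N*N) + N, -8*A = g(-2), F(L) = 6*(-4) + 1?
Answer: 472*I*√91/91 ≈ 49.479*I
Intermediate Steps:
F(L) = -23 (F(L) = -24 + 1 = -23)
A = ¼ (A = -⅛*(-2) = ¼ ≈ 0.25000)
u(N) = -9 + 3*N + 6*N² (u(N) = -9 + 3*((N² + N*N) + N) = -9 + 3*((N² + N²) + N) = -9 + 3*(2*N² + N) = -9 + 3*(N + 2*N²) = -9 + (3*N + 6*N²) = -9 + 3*N + 6*N²)
w(h) = I*√91/2 (w(h) = √(¼ - 23) = √(-91/4) = I*√91/2)
J(u(-14))/w(155) = -236*(-2*I*√91/91) = -(-472)*I*√91/91 = 472*I*√91/91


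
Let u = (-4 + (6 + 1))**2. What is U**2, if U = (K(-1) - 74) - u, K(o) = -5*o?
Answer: 6084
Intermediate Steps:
u = 9 (u = (-4 + 7)**2 = 3**2 = 9)
U = -78 (U = (-5*(-1) - 74) - 1*9 = (5 - 74) - 9 = -69 - 9 = -78)
U**2 = (-78)**2 = 6084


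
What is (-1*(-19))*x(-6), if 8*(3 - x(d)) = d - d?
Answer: 57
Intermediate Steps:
x(d) = 3 (x(d) = 3 - (d - d)/8 = 3 - ⅛*0 = 3 + 0 = 3)
(-1*(-19))*x(-6) = -1*(-19)*3 = 19*3 = 57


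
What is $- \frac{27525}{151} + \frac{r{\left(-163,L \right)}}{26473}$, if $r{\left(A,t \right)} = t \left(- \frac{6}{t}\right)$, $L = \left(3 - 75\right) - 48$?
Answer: $- \frac{728670231}{3997423} \approx -182.28$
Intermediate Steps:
$L = -120$ ($L = -72 - 48 = -120$)
$r{\left(A,t \right)} = -6$
$- \frac{27525}{151} + \frac{r{\left(-163,L \right)}}{26473} = - \frac{27525}{151} - \frac{6}{26473} = - \frac{728670231}{3997423}$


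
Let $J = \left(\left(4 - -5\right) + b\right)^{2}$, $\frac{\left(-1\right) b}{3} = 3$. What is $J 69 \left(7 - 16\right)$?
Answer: $0$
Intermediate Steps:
$b = -9$ ($b = \left(-3\right) 3 = -9$)
$J = 0$ ($J = \left(\left(4 - -5\right) - 9\right)^{2} = \left(\left(4 + 5\right) - 9\right)^{2} = \left(9 - 9\right)^{2} = 0^{2} = 0$)
$J 69 \left(7 - 16\right) = 0 \cdot 69 \left(7 - 16\right) = 0 \left(-9\right) = 0$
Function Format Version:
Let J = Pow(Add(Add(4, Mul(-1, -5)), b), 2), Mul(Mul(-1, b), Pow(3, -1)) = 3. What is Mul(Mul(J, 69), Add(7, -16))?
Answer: 0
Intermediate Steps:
b = -9 (b = Mul(-3, 3) = -9)
J = 0 (J = Pow(Add(Add(4, Mul(-1, -5)), -9), 2) = Pow(Add(Add(4, 5), -9), 2) = Pow(Add(9, -9), 2) = Pow(0, 2) = 0)
Mul(Mul(J, 69), Add(7, -16)) = Mul(Mul(0, 69), Add(7, -16)) = Mul(0, -9) = 0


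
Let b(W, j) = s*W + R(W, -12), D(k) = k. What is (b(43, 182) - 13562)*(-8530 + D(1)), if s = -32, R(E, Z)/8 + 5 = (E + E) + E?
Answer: 118945434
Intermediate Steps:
R(E, Z) = -40 + 24*E (R(E, Z) = -40 + 8*((E + E) + E) = -40 + 8*(2*E + E) = -40 + 8*(3*E) = -40 + 24*E)
b(W, j) = -40 - 8*W (b(W, j) = -32*W + (-40 + 24*W) = -40 - 8*W)
(b(43, 182) - 13562)*(-8530 + D(1)) = ((-40 - 8*43) - 13562)*(-8530 + 1) = ((-40 - 344) - 13562)*(-8529) = (-384 - 13562)*(-8529) = -13946*(-8529) = 118945434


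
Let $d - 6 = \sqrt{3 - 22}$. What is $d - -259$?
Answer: $265 + i \sqrt{19} \approx 265.0 + 4.3589 i$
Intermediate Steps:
$d = 6 + i \sqrt{19}$ ($d = 6 + \sqrt{3 - 22} = 6 + \sqrt{-19} = 6 + i \sqrt{19} \approx 6.0 + 4.3589 i$)
$d - -259 = \left(6 + i \sqrt{19}\right) - -259 = \left(6 + i \sqrt{19}\right) + 259 = 265 + i \sqrt{19}$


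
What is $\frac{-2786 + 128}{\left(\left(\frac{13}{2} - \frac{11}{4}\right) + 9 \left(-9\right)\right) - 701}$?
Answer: $\frac{10632}{3113} \approx 3.4154$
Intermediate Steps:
$\frac{-2786 + 128}{\left(\left(\frac{13}{2} - \frac{11}{4}\right) + 9 \left(-9\right)\right) - 701} = - \frac{2658}{\left(\left(13 \cdot \frac{1}{2} - \frac{11}{4}\right) - 81\right) - 701} = - \frac{2658}{\left(\left(\frac{13}{2} - \frac{11}{4}\right) - 81\right) - 701} = - \frac{2658}{\left(\frac{15}{4} - 81\right) - 701} = - \frac{2658}{- \frac{309}{4} - 701} = - \frac{2658}{- \frac{3113}{4}} = \left(-2658\right) \left(- \frac{4}{3113}\right) = \frac{10632}{3113}$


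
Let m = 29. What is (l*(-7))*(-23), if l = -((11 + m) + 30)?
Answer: -11270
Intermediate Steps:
l = -70 (l = -((11 + 29) + 30) = -(40 + 30) = -1*70 = -70)
(l*(-7))*(-23) = -70*(-7)*(-23) = 490*(-23) = -11270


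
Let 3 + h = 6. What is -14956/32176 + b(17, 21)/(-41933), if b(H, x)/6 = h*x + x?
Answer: -160841663/337309052 ≈ -0.47684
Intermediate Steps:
h = 3 (h = -3 + 6 = 3)
b(H, x) = 24*x (b(H, x) = 6*(3*x + x) = 6*(4*x) = 24*x)
-14956/32176 + b(17, 21)/(-41933) = -14956/32176 + (24*21)/(-41933) = -14956*1/32176 + 504*(-1/41933) = -3739/8044 - 504/41933 = -160841663/337309052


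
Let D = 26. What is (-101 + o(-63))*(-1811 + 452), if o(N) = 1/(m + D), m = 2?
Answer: 3841893/28 ≈ 1.3721e+5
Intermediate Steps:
o(N) = 1/28 (o(N) = 1/(2 + 26) = 1/28)
(-101 + o(-63))*(-1811 + 452) = (-101 + 1/28)*(-1811 + 452) = -2827/28*(-1359) = 3841893/28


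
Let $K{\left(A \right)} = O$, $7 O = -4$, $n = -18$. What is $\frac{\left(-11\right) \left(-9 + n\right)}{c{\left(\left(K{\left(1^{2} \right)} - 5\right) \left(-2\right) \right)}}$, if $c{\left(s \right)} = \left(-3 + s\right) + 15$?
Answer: $\frac{77}{6} \approx 12.833$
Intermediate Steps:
$O = - \frac{4}{7}$ ($O = \frac{1}{7} \left(-4\right) = - \frac{4}{7} \approx -0.57143$)
$K{\left(A \right)} = - \frac{4}{7}$
$c{\left(s \right)} = 12 + s$
$\frac{\left(-11\right) \left(-9 + n\right)}{c{\left(\left(K{\left(1^{2} \right)} - 5\right) \left(-2\right) \right)}} = \frac{\left(-11\right) \left(-9 - 18\right)}{12 + \left(- \frac{4}{7} - 5\right) \left(-2\right)} = \frac{\left(-11\right) \left(-27\right)}{12 - - \frac{78}{7}} = \frac{297}{12 + \frac{78}{7}} = \frac{297}{\frac{162}{7}} = 297 \cdot \frac{7}{162} = \frac{77}{6}$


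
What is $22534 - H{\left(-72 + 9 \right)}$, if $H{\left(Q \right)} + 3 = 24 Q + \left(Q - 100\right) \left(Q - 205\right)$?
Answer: $-19635$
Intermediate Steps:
$H{\left(Q \right)} = -3 + 24 Q + \left(-205 + Q\right) \left(-100 + Q\right)$ ($H{\left(Q \right)} = -3 + \left(24 Q + \left(Q - 100\right) \left(Q - 205\right)\right) = -3 + \left(24 Q + \left(-100 + Q\right) \left(-205 + Q\right)\right) = -3 + \left(24 Q + \left(-205 + Q\right) \left(-100 + Q\right)\right) = -3 + 24 Q + \left(-205 + Q\right) \left(-100 + Q\right)$)
$22534 - H{\left(-72 + 9 \right)} = 22534 - \left(20497 + \left(-72 + 9\right)^{2} - 281 \left(-72 + 9\right)\right) = 22534 - \left(20497 + \left(-63\right)^{2} - -17703\right) = 22534 - \left(20497 + 3969 + 17703\right) = 22534 - 42169 = -19635$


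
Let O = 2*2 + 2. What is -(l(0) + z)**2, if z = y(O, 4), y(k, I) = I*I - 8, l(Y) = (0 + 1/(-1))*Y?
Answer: -64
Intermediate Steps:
l(Y) = -Y (l(Y) = (0 - 1)*Y = -Y)
O = 6 (O = 4 + 2 = 6)
y(k, I) = -8 + I**2 (y(k, I) = I**2 - 8 = -8 + I**2)
z = 8 (z = -8 + 4**2 = -8 + 16 = 8)
-(l(0) + z)**2 = -(-1*0 + 8)**2 = -(0 + 8)**2 = -1*8**2 = -1*64 = -64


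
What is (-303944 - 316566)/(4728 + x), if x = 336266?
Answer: -310255/170497 ≈ -1.8197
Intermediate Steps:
(-303944 - 316566)/(4728 + x) = (-303944 - 316566)/(4728 + 336266) = -620510/340994 = -620510*1/340994 = -310255/170497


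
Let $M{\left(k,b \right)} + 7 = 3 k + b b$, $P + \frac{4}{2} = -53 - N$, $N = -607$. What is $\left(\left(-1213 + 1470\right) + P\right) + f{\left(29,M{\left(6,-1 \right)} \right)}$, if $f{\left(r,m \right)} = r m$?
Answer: $1157$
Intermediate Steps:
$P = 552$ ($P = -2 - -554 = -2 + \left(-53 + 607\right) = -2 + 554 = 552$)
$M{\left(k,b \right)} = -7 + b^{2} + 3 k$ ($M{\left(k,b \right)} = -7 + \left(3 k + b b\right) = -7 + \left(3 k + b^{2}\right) = -7 + \left(b^{2} + 3 k\right) = -7 + b^{2} + 3 k$)
$f{\left(r,m \right)} = m r$
$\left(\left(-1213 + 1470\right) + P\right) + f{\left(29,M{\left(6,-1 \right)} \right)} = \left(\left(-1213 + 1470\right) + 552\right) + \left(-7 + \left(-1\right)^{2} + 3 \cdot 6\right) 29 = \left(257 + 552\right) + \left(-7 + 1 + 18\right) 29 = 809 + 12 \cdot 29 = 809 + 348 = 1157$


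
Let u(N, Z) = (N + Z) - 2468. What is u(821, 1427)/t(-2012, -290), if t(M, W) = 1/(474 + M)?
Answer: 338360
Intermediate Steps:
u(N, Z) = -2468 + N + Z
u(821, 1427)/t(-2012, -290) = (-2468 + 821 + 1427)/(1/(474 - 2012)) = -220/(1/(-1538)) = -220/(-1/1538) = -220*(-1538) = 338360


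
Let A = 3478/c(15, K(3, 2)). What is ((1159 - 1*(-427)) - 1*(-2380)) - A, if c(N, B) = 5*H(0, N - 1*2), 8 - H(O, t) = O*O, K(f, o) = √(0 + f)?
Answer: 77581/20 ≈ 3879.1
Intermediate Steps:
K(f, o) = √f
H(O, t) = 8 - O² (H(O, t) = 8 - O*O = 8 - O²)
c(N, B) = 40 (c(N, B) = 5*(8 - 1*0²) = 5*(8 - 1*0) = 5*(8 + 0) = 5*8 = 40)
A = 1739/20 (A = 3478/40 = 3478*(1/40) = 1739/20 ≈ 86.950)
((1159 - 1*(-427)) - 1*(-2380)) - A = ((1159 - 1*(-427)) - 1*(-2380)) - 1*1739/20 = ((1159 + 427) + 2380) - 1739/20 = (1586 + 2380) - 1739/20 = 3966 - 1739/20 = 77581/20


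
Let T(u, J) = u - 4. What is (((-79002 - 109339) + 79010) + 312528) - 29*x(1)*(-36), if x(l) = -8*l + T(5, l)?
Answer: 195889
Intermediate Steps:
T(u, J) = -4 + u
x(l) = 1 - 8*l (x(l) = -8*l + (-4 + 5) = -8*l + 1 = 1 - 8*l)
(((-79002 - 109339) + 79010) + 312528) - 29*x(1)*(-36) = (((-79002 - 109339) + 79010) + 312528) - 29*(1 - 8*1)*(-36) = ((-188341 + 79010) + 312528) - 29*(1 - 8)*(-36) = (-109331 + 312528) - 29*(-7)*(-36) = 203197 + 203*(-36) = 203197 - 7308 = 195889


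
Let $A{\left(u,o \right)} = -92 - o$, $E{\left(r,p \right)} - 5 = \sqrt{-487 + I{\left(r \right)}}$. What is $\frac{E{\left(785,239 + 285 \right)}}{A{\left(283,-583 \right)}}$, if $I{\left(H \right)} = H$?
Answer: $\frac{5}{491} + \frac{\sqrt{298}}{491} \approx 0.045341$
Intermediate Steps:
$E{\left(r,p \right)} = 5 + \sqrt{-487 + r}$
$\frac{E{\left(785,239 + 285 \right)}}{A{\left(283,-583 \right)}} = \frac{5 + \sqrt{-487 + 785}}{-92 - -583} = \frac{5 + \sqrt{298}}{-92 + 583} = \frac{5 + \sqrt{298}}{491} = \left(5 + \sqrt{298}\right) \frac{1}{491} = \frac{5}{491} + \frac{\sqrt{298}}{491}$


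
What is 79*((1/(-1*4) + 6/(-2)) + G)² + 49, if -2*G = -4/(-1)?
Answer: 35623/16 ≈ 2226.4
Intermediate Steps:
G = -2 (G = -(-2)/(-1) = -(-2)*(-1) = -½*4 = -2)
79*((1/(-1*4) + 6/(-2)) + G)² + 49 = 79*((1/(-1*4) + 6/(-2)) - 2)² + 49 = 79*((-1*¼ + 6*(-½)) - 2)² + 49 = 79*((-¼ - 3) - 2)² + 49 = 79*(-13/4 - 2)² + 49 = 79*(-21/4)² + 49 = 79*(441/16) + 49 = 34839/16 + 49 = 35623/16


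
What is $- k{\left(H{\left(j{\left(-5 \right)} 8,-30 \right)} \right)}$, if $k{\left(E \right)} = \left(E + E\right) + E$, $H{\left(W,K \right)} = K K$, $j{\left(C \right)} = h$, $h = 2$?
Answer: $-2700$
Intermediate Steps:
$j{\left(C \right)} = 2$
$H{\left(W,K \right)} = K^{2}$
$k{\left(E \right)} = 3 E$ ($k{\left(E \right)} = 2 E + E = 3 E$)
$- k{\left(H{\left(j{\left(-5 \right)} 8,-30 \right)} \right)} = - 3 \left(-30\right)^{2} = - 3 \cdot 900 = \left(-1\right) 2700 = -2700$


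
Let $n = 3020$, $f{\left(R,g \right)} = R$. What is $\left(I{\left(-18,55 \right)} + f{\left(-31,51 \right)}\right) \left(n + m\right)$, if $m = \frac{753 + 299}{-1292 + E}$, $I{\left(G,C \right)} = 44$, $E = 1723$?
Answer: $\frac{16934736}{431} \approx 39292.0$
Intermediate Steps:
$m = \frac{1052}{431}$ ($m = \frac{753 + 299}{-1292 + 1723} = \frac{1052}{431} \approx 2.4408$)
$\left(I{\left(-18,55 \right)} + f{\left(-31,51 \right)}\right) \left(n + m\right) = \left(44 - 31\right) \left(3020 + \frac{1052}{431}\right) = 13 \cdot \frac{1302672}{431} = \frac{16934736}{431}$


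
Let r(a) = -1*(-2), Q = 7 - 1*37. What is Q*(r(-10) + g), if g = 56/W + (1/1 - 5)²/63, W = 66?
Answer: -21500/231 ≈ -93.074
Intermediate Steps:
Q = -30 (Q = 7 - 37 = -30)
r(a) = 2
g = 764/693 (g = 56/66 + (1/1 - 5)²/63 = 56*(1/66) + (1 - 5)²*(1/63) = 28/33 + (-4)²*(1/63) = 28/33 + 16*(1/63) = 28/33 + 16/63 = 764/693 ≈ 1.1025)
Q*(r(-10) + g) = -30*(2 + 764/693) = -30*2150/693 = -21500/231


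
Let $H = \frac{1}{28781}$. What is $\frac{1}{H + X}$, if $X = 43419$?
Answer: $\frac{28781}{1249642240} \approx 2.3031 \cdot 10^{-5}$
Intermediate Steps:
$H = \frac{1}{28781} \approx 3.4745 \cdot 10^{-5}$
$\frac{1}{H + X} = \frac{1}{\frac{1}{28781} + 43419} = \frac{1}{\frac{1249642240}{28781}} = \frac{28781}{1249642240}$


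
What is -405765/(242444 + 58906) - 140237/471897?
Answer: -15582647077/9480410730 ≈ -1.6437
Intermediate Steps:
-405765/(242444 + 58906) - 140237/471897 = -405765/301350 - 140237*1/471897 = -405765*1/301350 - 140237/471897 = -27051/20090 - 140237/471897 = -15582647077/9480410730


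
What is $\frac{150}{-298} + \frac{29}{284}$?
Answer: $- \frac{16979}{42316} \approx -0.40124$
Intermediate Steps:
$\frac{150}{-298} + \frac{29}{284} = 150 \left(- \frac{1}{298}\right) + 29 \cdot \frac{1}{284} = - \frac{75}{149} + \frac{29}{284} = - \frac{16979}{42316}$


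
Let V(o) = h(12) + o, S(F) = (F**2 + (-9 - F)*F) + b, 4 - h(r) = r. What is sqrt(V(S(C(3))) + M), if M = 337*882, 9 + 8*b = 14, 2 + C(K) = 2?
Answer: sqrt(4755626)/4 ≈ 545.18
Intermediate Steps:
h(r) = 4 - r
C(K) = 0 (C(K) = -2 + 2 = 0)
b = 5/8 (b = -9/8 + (1/8)*14 = -9/8 + 7/4 = 5/8 ≈ 0.62500)
S(F) = 5/8 + F**2 + F*(-9 - F) (S(F) = (F**2 + (-9 - F)*F) + 5/8 = (F**2 + F*(-9 - F)) + 5/8 = 5/8 + F**2 + F*(-9 - F))
M = 297234
V(o) = -8 + o (V(o) = (4 - 1*12) + o = (4 - 12) + o = -8 + o)
sqrt(V(S(C(3))) + M) = sqrt((-8 + (5/8 - 9*0)) + 297234) = sqrt((-8 + (5/8 + 0)) + 297234) = sqrt((-8 + 5/8) + 297234) = sqrt(-59/8 + 297234) = sqrt(2377813/8) = sqrt(4755626)/4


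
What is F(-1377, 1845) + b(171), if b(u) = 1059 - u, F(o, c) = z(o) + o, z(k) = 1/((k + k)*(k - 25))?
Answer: -1888081811/3861108 ≈ -489.00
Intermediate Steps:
z(k) = 1/(2*k*(-25 + k)) (z(k) = 1/((2*k)*(-25 + k)) = 1/(2*k*(-25 + k)))
F(o, c) = o + 1/(2*o*(-25 + o)) (F(o, c) = 1/(2*o*(-25 + o)) + o = o + 1/(2*o*(-25 + o)))
F(-1377, 1845) + b(171) = (-1377 + (½)/(-1377*(-25 - 1377))) + (1059 - 1*171) = (-1377 + (½)*(-1/1377)/(-1402)) + (1059 - 171) = (-1377 + (½)*(-1/1377)*(-1/1402)) + 888 = (-1377 + 1/3861108) + 888 = -5316745715/3861108 + 888 = -1888081811/3861108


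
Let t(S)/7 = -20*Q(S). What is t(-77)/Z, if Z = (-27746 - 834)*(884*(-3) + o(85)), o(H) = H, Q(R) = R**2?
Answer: -41503/3668243 ≈ -0.011314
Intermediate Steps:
Z = 73364860 (Z = (-27746 - 834)*(884*(-3) + 85) = -28580*(-2652 + 85) = -28580*(-2567) = 73364860)
t(S) = -140*S**2 (t(S) = 7*(-20*S**2) = -140*S**2)
t(-77)/Z = -140*(-77)**2/73364860 = -140*5929*(1/73364860) = -830060*1/73364860 = -41503/3668243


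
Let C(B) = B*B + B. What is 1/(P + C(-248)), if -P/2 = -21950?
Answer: 1/105156 ≈ 9.5097e-6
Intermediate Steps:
C(B) = B + B² (C(B) = B² + B = B + B²)
P = 43900 (P = -2*(-21950) = 43900)
1/(P + C(-248)) = 1/(43900 - 248*(1 - 248)) = 1/(43900 - 248*(-247)) = 1/(43900 + 61256) = 1/105156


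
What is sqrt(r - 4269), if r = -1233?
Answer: I*sqrt(5502) ≈ 74.175*I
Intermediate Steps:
sqrt(r - 4269) = sqrt(-1233 - 4269) = sqrt(-5502) = I*sqrt(5502)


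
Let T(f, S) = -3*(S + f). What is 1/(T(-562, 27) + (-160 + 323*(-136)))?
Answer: -1/42483 ≈ -2.3539e-5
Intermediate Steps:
T(f, S) = -3*S - 3*f
1/(T(-562, 27) + (-160 + 323*(-136))) = 1/((-3*27 - 3*(-562)) + (-160 + 323*(-136))) = 1/((-81 + 1686) + (-160 - 43928)) = 1/(1605 - 44088) = 1/(-42483) = -1/42483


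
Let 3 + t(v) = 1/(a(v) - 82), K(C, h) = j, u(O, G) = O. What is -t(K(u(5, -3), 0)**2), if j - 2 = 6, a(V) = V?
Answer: 55/18 ≈ 3.0556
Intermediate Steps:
j = 8 (j = 2 + 6 = 8)
K(C, h) = 8
t(v) = -3 + 1/(-82 + v) (t(v) = -3 + 1/(v - 82) = -3 + 1/(-82 + v))
-t(K(u(5, -3), 0)**2) = -(247 - 3*8**2)/(-82 + 8**2) = -(247 - 3*64)/(-82 + 64) = -(247 - 192)/(-18) = -(-1)*55/18 = -1*(-55/18) = 55/18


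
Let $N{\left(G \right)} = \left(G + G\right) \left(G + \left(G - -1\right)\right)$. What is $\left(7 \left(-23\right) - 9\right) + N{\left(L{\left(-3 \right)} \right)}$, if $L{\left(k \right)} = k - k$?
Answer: $-170$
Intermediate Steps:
$L{\left(k \right)} = 0$
$N{\left(G \right)} = 2 G \left(1 + 2 G\right)$ ($N{\left(G \right)} = 2 G \left(G + \left(G + 1\right)\right) = 2 G \left(G + \left(1 + G\right)\right) = 2 G \left(1 + 2 G\right)$)
$\left(7 \left(-23\right) - 9\right) + N{\left(L{\left(-3 \right)} \right)} = \left(7 \left(-23\right) - 9\right) + 2 \cdot 0 \left(1 + 2 \cdot 0\right) = \left(-161 - 9\right) + 2 \cdot 0 \left(1 + 0\right) = -170 + 2 \cdot 0 \cdot 1 = -170 + 0 = -170$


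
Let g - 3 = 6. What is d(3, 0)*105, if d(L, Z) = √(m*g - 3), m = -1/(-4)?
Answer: 105*I*√3/2 ≈ 90.933*I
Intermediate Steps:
g = 9 (g = 3 + 6 = 9)
m = ¼ (m = -1*(-¼) = ¼ ≈ 0.25000)
d(L, Z) = I*√3/2 (d(L, Z) = √((¼)*9 - 3) = √(9/4 - 3) = √(-¾) = I*√3/2)
d(3, 0)*105 = (I*√3/2)*105 = 105*I*√3/2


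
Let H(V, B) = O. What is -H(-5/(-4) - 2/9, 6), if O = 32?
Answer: -32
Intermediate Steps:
H(V, B) = 32
-H(-5/(-4) - 2/9, 6) = -1*32 = -32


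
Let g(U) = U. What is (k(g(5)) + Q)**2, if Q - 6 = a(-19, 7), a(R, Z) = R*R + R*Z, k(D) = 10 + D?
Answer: 62001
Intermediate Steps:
a(R, Z) = R**2 + R*Z
Q = 234 (Q = 6 - 19*(-19 + 7) = 6 - 19*(-12) = 6 + 228 = 234)
(k(g(5)) + Q)**2 = ((10 + 5) + 234)**2 = (15 + 234)**2 = 249**2 = 62001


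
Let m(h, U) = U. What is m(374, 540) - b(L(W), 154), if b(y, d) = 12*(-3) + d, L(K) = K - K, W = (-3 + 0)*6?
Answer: 422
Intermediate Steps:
W = -18 (W = -3*6 = -18)
L(K) = 0
b(y, d) = -36 + d
m(374, 540) - b(L(W), 154) = 540 - (-36 + 154) = 540 - 1*118 = 540 - 118 = 422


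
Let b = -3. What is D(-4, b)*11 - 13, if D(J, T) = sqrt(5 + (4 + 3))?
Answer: -13 + 22*sqrt(3) ≈ 25.105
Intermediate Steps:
D(J, T) = 2*sqrt(3) (D(J, T) = sqrt(5 + 7) = sqrt(12) = 2*sqrt(3))
D(-4, b)*11 - 13 = (2*sqrt(3))*11 - 13 = 22*sqrt(3) - 13 = -13 + 22*sqrt(3)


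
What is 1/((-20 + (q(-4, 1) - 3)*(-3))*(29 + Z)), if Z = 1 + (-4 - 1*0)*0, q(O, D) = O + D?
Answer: -1/60 ≈ -0.016667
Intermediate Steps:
q(O, D) = D + O
Z = 1 (Z = 1 + (-4 + 0)*0 = 1 - 4*0 = 1 + 0 = 1)
1/((-20 + (q(-4, 1) - 3)*(-3))*(29 + Z)) = 1/((-20 + ((1 - 4) - 3)*(-3))*(29 + 1)) = 1/((-20 + (-3 - 3)*(-3))*30) = 1/((-20 - 6*(-3))*30) = 1/((-20 + 18)*30) = 1/(-2*30) = 1/(-60) = -1/60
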